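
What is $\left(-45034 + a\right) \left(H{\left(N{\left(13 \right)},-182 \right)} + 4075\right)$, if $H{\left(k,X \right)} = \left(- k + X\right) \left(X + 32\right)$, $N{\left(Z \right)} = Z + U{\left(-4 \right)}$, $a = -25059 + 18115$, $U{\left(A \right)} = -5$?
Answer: $-1693183350$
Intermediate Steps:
$a = -6944$
$N{\left(Z \right)} = -5 + Z$ ($N{\left(Z \right)} = Z - 5 = -5 + Z$)
$H{\left(k,X \right)} = \left(32 + X\right) \left(X - k\right)$ ($H{\left(k,X \right)} = \left(X - k\right) \left(32 + X\right) = \left(32 + X\right) \left(X - k\right)$)
$\left(-45034 + a\right) \left(H{\left(N{\left(13 \right)},-182 \right)} + 4075\right) = \left(-45034 - 6944\right) \left(\left(\left(-182\right)^{2} - 32 \left(-5 + 13\right) + 32 \left(-182\right) - - 182 \left(-5 + 13\right)\right) + 4075\right) = - 51978 \left(\left(33124 - 256 - 5824 - \left(-182\right) 8\right) + 4075\right) = - 51978 \left(\left(33124 - 256 - 5824 + 1456\right) + 4075\right) = - 51978 \left(28500 + 4075\right) = \left(-51978\right) 32575 = -1693183350$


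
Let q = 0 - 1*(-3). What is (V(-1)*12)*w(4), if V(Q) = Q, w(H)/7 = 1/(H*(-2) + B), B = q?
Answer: 84/5 ≈ 16.800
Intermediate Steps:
q = 3 (q = 0 + 3 = 3)
B = 3
w(H) = 7/(3 - 2*H) (w(H) = 7/(H*(-2) + 3) = 7/(-2*H + 3) = 7/(3 - 2*H))
(V(-1)*12)*w(4) = (-1*12)*(-7/(-3 + 2*4)) = -(-84)/(-3 + 8) = -(-84)/5 = -12*(-7/5) = 84/5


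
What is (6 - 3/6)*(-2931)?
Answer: -32241/2 ≈ -16121.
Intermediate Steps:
(6 - 3/6)*(-2931) = (6 - 1*1/2)*(-2931) = (6 - 1/2)*(-2931) = (11/2)*(-2931) = -32241/2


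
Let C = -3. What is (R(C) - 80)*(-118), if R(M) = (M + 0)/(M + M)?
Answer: 9381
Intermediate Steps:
R(M) = ½ (R(M) = M/((2*M)) = M*(1/(2*M)) = ½)
(R(C) - 80)*(-118) = (½ - 80)*(-118) = -159/2*(-118) = 9381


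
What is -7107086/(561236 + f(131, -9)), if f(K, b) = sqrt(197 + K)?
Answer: -498594064787/39373230921 + 3553543*sqrt(82)/78746461842 ≈ -12.663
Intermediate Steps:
-7107086/(561236 + f(131, -9)) = -7107086/(561236 + sqrt(197 + 131)) = -7107086/(561236 + sqrt(328)) = -7107086/(561236 + 2*sqrt(82))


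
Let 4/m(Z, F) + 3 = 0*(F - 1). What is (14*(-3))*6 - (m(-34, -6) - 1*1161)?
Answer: 2731/3 ≈ 910.33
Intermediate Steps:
m(Z, F) = -4/3 (m(Z, F) = 4/(-3 + 0*(F - 1)) = 4/(-3 + 0*(-1 + F)) = 4/(-3 + 0) = 4/(-3) = 4*(-1/3) = -4/3)
(14*(-3))*6 - (m(-34, -6) - 1*1161) = (14*(-3))*6 - (-4/3 - 1*1161) = -42*6 - (-4/3 - 1161) = -252 - 1*(-3487/3) = -252 + 3487/3 = 2731/3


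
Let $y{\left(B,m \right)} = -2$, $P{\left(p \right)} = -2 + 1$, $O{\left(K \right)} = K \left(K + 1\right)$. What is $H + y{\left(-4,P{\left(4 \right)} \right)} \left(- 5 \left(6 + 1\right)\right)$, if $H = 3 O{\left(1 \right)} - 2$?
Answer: $74$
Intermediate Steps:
$O{\left(K \right)} = K \left(1 + K\right)$
$P{\left(p \right)} = -1$
$H = 4$ ($H = 3 \cdot 1 \left(1 + 1\right) - 2 = 3 \cdot 1 \cdot 2 - 2 = 3 \cdot 2 - 2 = 6 - 2 = 4$)
$H + y{\left(-4,P{\left(4 \right)} \right)} \left(- 5 \left(6 + 1\right)\right) = 4 - 2 \left(- 5 \left(6 + 1\right)\right) = 4 - 2 \left(\left(-5\right) 7\right) = 4 - -70 = 4 + 70 = 74$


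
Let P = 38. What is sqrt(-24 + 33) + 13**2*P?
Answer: 6425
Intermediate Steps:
sqrt(-24 + 33) + 13**2*P = sqrt(-24 + 33) + 13**2*38 = sqrt(9) + 169*38 = 3 + 6422 = 6425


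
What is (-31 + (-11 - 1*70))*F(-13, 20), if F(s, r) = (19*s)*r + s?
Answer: 554736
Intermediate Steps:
F(s, r) = s + 19*r*s (F(s, r) = 19*r*s + s = s + 19*r*s)
(-31 + (-11 - 1*70))*F(-13, 20) = (-31 + (-11 - 1*70))*(-13*(1 + 19*20)) = (-31 + (-11 - 70))*(-13*(1 + 380)) = (-31 - 81)*(-13*381) = -112*(-4953) = 554736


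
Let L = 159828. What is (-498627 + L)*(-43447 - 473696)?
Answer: 175207531257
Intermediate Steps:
(-498627 + L)*(-43447 - 473696) = (-498627 + 159828)*(-43447 - 473696) = -338799*(-517143) = 175207531257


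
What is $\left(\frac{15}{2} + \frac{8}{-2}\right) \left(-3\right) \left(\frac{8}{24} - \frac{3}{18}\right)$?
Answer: $- \frac{7}{4} \approx -1.75$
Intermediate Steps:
$\left(\frac{15}{2} + \frac{8}{-2}\right) \left(-3\right) \left(\frac{8}{24} - \frac{3}{18}\right) = \left(15 \cdot \frac{1}{2} + 8 \left(- \frac{1}{2}\right)\right) \left(-3\right) \left(8 \cdot \frac{1}{24} - \frac{1}{6}\right) = \left(\frac{15}{2} - 4\right) \left(-3\right) \left(\frac{1}{3} - \frac{1}{6}\right) = \frac{7}{2} \left(-3\right) \frac{1}{6} = \left(- \frac{21}{2}\right) \frac{1}{6} = - \frac{7}{4}$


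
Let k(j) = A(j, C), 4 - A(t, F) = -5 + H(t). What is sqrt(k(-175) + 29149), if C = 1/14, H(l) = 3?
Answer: 7*sqrt(595) ≈ 170.75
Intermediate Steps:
C = 1/14 ≈ 0.071429
A(t, F) = 6 (A(t, F) = 4 - (-5 + 3) = 4 - 1*(-2) = 4 + 2 = 6)
k(j) = 6
sqrt(k(-175) + 29149) = sqrt(6 + 29149) = sqrt(29155) = 7*sqrt(595)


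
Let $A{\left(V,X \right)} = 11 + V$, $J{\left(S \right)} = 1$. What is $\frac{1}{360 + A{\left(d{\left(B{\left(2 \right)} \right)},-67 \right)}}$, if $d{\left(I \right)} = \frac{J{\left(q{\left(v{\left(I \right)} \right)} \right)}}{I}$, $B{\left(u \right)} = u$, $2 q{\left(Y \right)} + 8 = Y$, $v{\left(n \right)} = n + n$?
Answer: $\frac{2}{743} \approx 0.0026918$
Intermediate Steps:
$v{\left(n \right)} = 2 n$
$q{\left(Y \right)} = -4 + \frac{Y}{2}$
$d{\left(I \right)} = \frac{1}{I}$ ($d{\left(I \right)} = 1 \frac{1}{I} = \frac{1}{I}$)
$\frac{1}{360 + A{\left(d{\left(B{\left(2 \right)} \right)},-67 \right)}} = \frac{1}{360 + \left(11 + \frac{1}{2}\right)} = \frac{1}{360 + \frac{23}{2}} = \frac{1}{\frac{743}{2}} = \frac{2}{743}$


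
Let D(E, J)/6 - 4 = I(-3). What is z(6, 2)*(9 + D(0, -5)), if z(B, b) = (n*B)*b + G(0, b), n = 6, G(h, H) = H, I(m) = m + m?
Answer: -222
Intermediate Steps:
I(m) = 2*m
D(E, J) = -12 (D(E, J) = 24 + 6*(2*(-3)) = 24 + 6*(-6) = 24 - 36 = -12)
z(B, b) = b + 6*B*b (z(B, b) = (6*B)*b + b = 6*B*b + b = b + 6*B*b)
z(6, 2)*(9 + D(0, -5)) = (2*(1 + 6*6))*(9 - 12) = (2*(1 + 36))*(-3) = (2*37)*(-3) = 74*(-3) = -222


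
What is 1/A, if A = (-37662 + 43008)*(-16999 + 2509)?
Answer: -1/77463540 ≈ -1.2909e-8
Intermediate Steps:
A = -77463540 (A = 5346*(-14490) = -77463540)
1/A = 1/(-77463540) = -1/77463540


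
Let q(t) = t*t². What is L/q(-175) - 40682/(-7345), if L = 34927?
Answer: 43554710987/7872921875 ≈ 5.5322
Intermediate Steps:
q(t) = t³
L/q(-175) - 40682/(-7345) = 34927/((-175)³) - 40682/(-7345) = 34927/(-5359375) - 40682*(-1/7345) = 34927*(-1/5359375) + 40682/7345 = -34927/5359375 + 40682/7345 = 43554710987/7872921875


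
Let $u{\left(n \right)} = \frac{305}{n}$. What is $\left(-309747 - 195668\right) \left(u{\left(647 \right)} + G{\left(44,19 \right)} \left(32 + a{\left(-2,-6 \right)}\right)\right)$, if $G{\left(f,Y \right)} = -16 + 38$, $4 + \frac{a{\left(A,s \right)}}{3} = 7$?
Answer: $- \frac{295111313085}{647} \approx -4.5612 \cdot 10^{8}$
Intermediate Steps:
$a{\left(A,s \right)} = 9$ ($a{\left(A,s \right)} = -12 + 3 \cdot 7 = -12 + 21 = 9$)
$G{\left(f,Y \right)} = 22$
$\left(-309747 - 195668\right) \left(u{\left(647 \right)} + G{\left(44,19 \right)} \left(32 + a{\left(-2,-6 \right)}\right)\right) = \left(-309747 - 195668\right) \left(\frac{305}{647} + 22 \left(32 + 9\right)\right) = - 505415 \left(305 \cdot \frac{1}{647} + 22 \cdot 41\right) = - 505415 \left(\frac{305}{647} + 902\right) = \left(-505415\right) \frac{583899}{647} = - \frac{295111313085}{647}$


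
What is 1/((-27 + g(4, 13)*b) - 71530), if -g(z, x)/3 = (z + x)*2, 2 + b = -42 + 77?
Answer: -1/74923 ≈ -1.3347e-5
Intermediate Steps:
b = 33 (b = -2 + (-42 + 77) = -2 + 35 = 33)
g(z, x) = -6*x - 6*z (g(z, x) = -3*(z + x)*2 = -3*(x + z)*2 = -3*(2*x + 2*z) = -6*x - 6*z)
1/((-27 + g(4, 13)*b) - 71530) = 1/((-27 + (-6*13 - 6*4)*33) - 71530) = 1/((-27 + (-78 - 24)*33) - 71530) = 1/((-27 - 102*33) - 71530) = 1/((-27 - 3366) - 71530) = 1/(-3393 - 71530) = 1/(-74923) = -1/74923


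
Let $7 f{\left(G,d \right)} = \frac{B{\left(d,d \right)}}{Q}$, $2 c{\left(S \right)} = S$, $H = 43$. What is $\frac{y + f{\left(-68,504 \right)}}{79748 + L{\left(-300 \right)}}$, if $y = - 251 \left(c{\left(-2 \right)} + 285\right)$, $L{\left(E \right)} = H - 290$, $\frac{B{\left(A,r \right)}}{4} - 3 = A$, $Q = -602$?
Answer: $- \frac{150196402}{167508607} \approx -0.89665$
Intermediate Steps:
$c{\left(S \right)} = \frac{S}{2}$
$B{\left(A,r \right)} = 12 + 4 A$
$L{\left(E \right)} = -247$ ($L{\left(E \right)} = 43 - 290 = -247$)
$y = -71284$ ($y = - 251 \left(\frac{1}{2} \left(-2\right) + 285\right) = - 251 \left(-1 + 285\right) = \left(-251\right) 284 = -71284$)
$f{\left(G,d \right)} = - \frac{6}{2107} - \frac{2 d}{2107}$ ($f{\left(G,d \right)} = \frac{\left(12 + 4 d\right) \frac{1}{-602}}{7} = \frac{\left(12 + 4 d\right) \left(- \frac{1}{602}\right)}{7} = \frac{- \frac{6}{301} - \frac{2 d}{301}}{7} = - \frac{6}{2107} - \frac{2 d}{2107}$)
$\frac{y + f{\left(-68,504 \right)}}{79748 + L{\left(-300 \right)}} = \frac{-71284 - \frac{1014}{2107}}{79748 - 247} = \frac{-71284 - \frac{1014}{2107}}{79501} = \left(-71284 - \frac{1014}{2107}\right) \frac{1}{79501} = \left(- \frac{150196402}{2107}\right) \frac{1}{79501} = - \frac{150196402}{167508607}$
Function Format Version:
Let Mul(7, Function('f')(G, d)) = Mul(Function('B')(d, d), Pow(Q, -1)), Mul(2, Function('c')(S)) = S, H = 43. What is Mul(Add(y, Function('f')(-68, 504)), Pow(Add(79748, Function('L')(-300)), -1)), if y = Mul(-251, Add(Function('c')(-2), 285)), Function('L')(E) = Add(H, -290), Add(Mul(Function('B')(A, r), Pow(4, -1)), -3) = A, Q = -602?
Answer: Rational(-150196402, 167508607) ≈ -0.89665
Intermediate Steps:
Function('c')(S) = Mul(Rational(1, 2), S)
Function('B')(A, r) = Add(12, Mul(4, A))
Function('L')(E) = -247 (Function('L')(E) = Add(43, -290) = -247)
y = -71284 (y = Mul(-251, Add(Mul(Rational(1, 2), -2), 285)) = Mul(-251, Add(-1, 285)) = Mul(-251, 284) = -71284)
Function('f')(G, d) = Add(Rational(-6, 2107), Mul(Rational(-2, 2107), d)) (Function('f')(G, d) = Mul(Rational(1, 7), Mul(Add(12, Mul(4, d)), Pow(-602, -1))) = Mul(Rational(1, 7), Mul(Add(12, Mul(4, d)), Rational(-1, 602))) = Mul(Rational(1, 7), Add(Rational(-6, 301), Mul(Rational(-2, 301), d))) = Add(Rational(-6, 2107), Mul(Rational(-2, 2107), d)))
Mul(Add(y, Function('f')(-68, 504)), Pow(Add(79748, Function('L')(-300)), -1)) = Mul(Add(-71284, Add(Rational(-6, 2107), Mul(Rational(-2, 2107), 504))), Pow(Add(79748, -247), -1)) = Mul(Add(-71284, Add(Rational(-6, 2107), Rational(-144, 301))), Pow(79501, -1)) = Mul(Add(-71284, Rational(-1014, 2107)), Rational(1, 79501)) = Mul(Rational(-150196402, 2107), Rational(1, 79501)) = Rational(-150196402, 167508607)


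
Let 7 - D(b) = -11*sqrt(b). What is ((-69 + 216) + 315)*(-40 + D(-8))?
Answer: -15246 + 10164*I*sqrt(2) ≈ -15246.0 + 14374.0*I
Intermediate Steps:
D(b) = 7 + 11*sqrt(b) (D(b) = 7 - (-11)*sqrt(b) = 7 + 11*sqrt(b))
((-69 + 216) + 315)*(-40 + D(-8)) = ((-69 + 216) + 315)*(-40 + (7 + 11*sqrt(-8))) = (147 + 315)*(-40 + (7 + 11*(2*I*sqrt(2)))) = 462*(-40 + (7 + 22*I*sqrt(2))) = 462*(-33 + 22*I*sqrt(2)) = -15246 + 10164*I*sqrt(2)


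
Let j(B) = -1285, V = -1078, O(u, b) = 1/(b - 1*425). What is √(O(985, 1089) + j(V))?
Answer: I*√141637674/332 ≈ 35.847*I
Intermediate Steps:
O(u, b) = 1/(-425 + b) (O(u, b) = 1/(b - 425) = 1/(-425 + b))
√(O(985, 1089) + j(V)) = √(1/(-425 + 1089) - 1285) = √(1/664 - 1285) = √(-853239/664) = I*√141637674/332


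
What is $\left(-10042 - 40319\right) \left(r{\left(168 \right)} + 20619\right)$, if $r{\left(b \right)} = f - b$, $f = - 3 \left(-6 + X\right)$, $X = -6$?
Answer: $-1031745807$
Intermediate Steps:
$f = 36$ ($f = - 3 \left(-6 - 6\right) = \left(-3\right) \left(-12\right) = 36$)
$r{\left(b \right)} = 36 - b$
$\left(-10042 - 40319\right) \left(r{\left(168 \right)} + 20619\right) = \left(-10042 - 40319\right) \left(\left(36 - 168\right) + 20619\right) = - 50361 \left(\left(36 - 168\right) + 20619\right) = - 50361 \left(-132 + 20619\right) = \left(-50361\right) 20487 = -1031745807$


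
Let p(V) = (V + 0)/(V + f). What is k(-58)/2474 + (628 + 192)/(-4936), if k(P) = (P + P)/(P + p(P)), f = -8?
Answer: -16401581/99219770 ≈ -0.16531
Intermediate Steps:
p(V) = V/(-8 + V) (p(V) = (V + 0)/(V - 8) = V/(-8 + V))
k(P) = 2*P/(P + P/(-8 + P)) (k(P) = (P + P)/(P + P/(-8 + P)) = (2*P)/(P + P/(-8 + P)) = 2*P/(P + P/(-8 + P)))
k(-58)/2474 + (628 + 192)/(-4936) = (2*(-8 - 58)/(-7 - 58))/2474 + (628 + 192)/(-4936) = (2*(-66)/(-65))*(1/2474) + 820*(-1/4936) = (2*(-1/65)*(-66))*(1/2474) - 205/1234 = (132/65)*(1/2474) - 205/1234 = 66/80405 - 205/1234 = -16401581/99219770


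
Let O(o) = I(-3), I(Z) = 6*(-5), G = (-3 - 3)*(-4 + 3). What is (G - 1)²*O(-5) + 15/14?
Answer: -10485/14 ≈ -748.93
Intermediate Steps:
G = 6 (G = -6*(-1) = 6)
I(Z) = -30
O(o) = -30
(G - 1)²*O(-5) + 15/14 = (6 - 1)²*(-30) + 15/14 = 5²*(-30) + 15*(1/14) = 25*(-30) + 15/14 = -750 + 15/14 = -10485/14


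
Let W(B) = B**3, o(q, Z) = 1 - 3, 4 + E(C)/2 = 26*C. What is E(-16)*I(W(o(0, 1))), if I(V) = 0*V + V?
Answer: 6720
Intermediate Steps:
E(C) = -8 + 52*C (E(C) = -8 + 2*(26*C) = -8 + 52*C)
o(q, Z) = -2
I(V) = V (I(V) = 0 + V = V)
E(-16)*I(W(o(0, 1))) = (-8 + 52*(-16))*(-2)**3 = (-8 - 832)*(-8) = -840*(-8) = 6720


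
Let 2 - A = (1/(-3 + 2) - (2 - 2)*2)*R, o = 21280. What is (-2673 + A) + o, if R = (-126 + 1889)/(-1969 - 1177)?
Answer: 58542151/3146 ≈ 18608.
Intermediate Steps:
R = -1763/3146 (R = 1763/(-3146) = 1763*(-1/3146) = -1763/3146 ≈ -0.56039)
A = 4529/3146 (A = 2 - (1/(-3 + 2) - (2 - 2)*2)*(-1763)/3146 = 2 - (1/(-1) - 0*2)*(-1763)/3146 = 2 - (-1 - 1*0)*(-1763)/3146 = 2 - (-1 + 0)*(-1763)/3146 = 2 - (-1)*(-1763)/3146 = 2 - 1*1763/3146 = 2 - 1763/3146 = 4529/3146 ≈ 1.4396)
(-2673 + A) + o = (-2673 + 4529/3146) + 21280 = -8404729/3146 + 21280 = 58542151/3146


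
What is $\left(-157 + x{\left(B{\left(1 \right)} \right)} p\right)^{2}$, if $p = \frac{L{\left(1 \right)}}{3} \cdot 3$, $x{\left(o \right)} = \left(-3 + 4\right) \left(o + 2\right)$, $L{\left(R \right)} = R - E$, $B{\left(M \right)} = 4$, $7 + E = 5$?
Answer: $19321$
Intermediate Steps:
$E = -2$ ($E = -7 + 5 = -2$)
$L{\left(R \right)} = 2 + R$ ($L{\left(R \right)} = R - -2 = R + 2 = 2 + R$)
$x{\left(o \right)} = 2 + o$ ($x{\left(o \right)} = 1 \left(2 + o\right) = 2 + o$)
$p = 3$ ($p = \frac{2 + 1}{3} \cdot 3 = 3 \cdot \frac{1}{3} \cdot 3 = 1 \cdot 3 = 3$)
$\left(-157 + x{\left(B{\left(1 \right)} \right)} p\right)^{2} = \left(-157 + \left(2 + 4\right) 3\right)^{2} = \left(-157 + 6 \cdot 3\right)^{2} = \left(-157 + 18\right)^{2} = \left(-139\right)^{2} = 19321$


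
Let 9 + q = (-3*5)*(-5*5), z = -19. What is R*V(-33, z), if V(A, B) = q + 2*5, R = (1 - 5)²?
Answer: 6016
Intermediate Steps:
R = 16 (R = (-4)² = 16)
q = 366 (q = -9 + (-3*5)*(-5*5) = -9 - 15*(-25) = -9 + 375 = 366)
V(A, B) = 376 (V(A, B) = 366 + 2*5 = 366 + 10 = 376)
R*V(-33, z) = 16*376 = 6016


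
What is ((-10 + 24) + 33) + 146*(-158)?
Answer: -23021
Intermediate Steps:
((-10 + 24) + 33) + 146*(-158) = (14 + 33) - 23068 = 47 - 23068 = -23021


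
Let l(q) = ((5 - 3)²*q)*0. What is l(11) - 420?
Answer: -420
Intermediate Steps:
l(q) = 0 (l(q) = (2²*q)*0 = (4*q)*0 = 0)
l(11) - 420 = 0 - 420 = -420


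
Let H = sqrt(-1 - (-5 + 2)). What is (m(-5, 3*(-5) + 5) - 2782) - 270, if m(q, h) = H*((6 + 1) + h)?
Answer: -3052 - 3*sqrt(2) ≈ -3056.2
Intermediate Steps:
H = sqrt(2) (H = sqrt(-1 - 1*(-3)) = sqrt(-1 + 3) = sqrt(2) ≈ 1.4142)
m(q, h) = sqrt(2)*(7 + h) (m(q, h) = sqrt(2)*((6 + 1) + h) = sqrt(2)*(7 + h))
(m(-5, 3*(-5) + 5) - 2782) - 270 = (sqrt(2)*(7 + (3*(-5) + 5)) - 2782) - 270 = (sqrt(2)*(7 + (-15 + 5)) - 2782) - 270 = (sqrt(2)*(7 - 10) - 2782) - 270 = (sqrt(2)*(-3) - 2782) - 270 = (-3*sqrt(2) - 2782) - 270 = (-2782 - 3*sqrt(2)) - 270 = -3052 - 3*sqrt(2)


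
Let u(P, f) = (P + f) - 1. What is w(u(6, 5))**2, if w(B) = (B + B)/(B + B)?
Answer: 1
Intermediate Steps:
u(P, f) = -1 + P + f
w(B) = 1 (w(B) = (2*B)/((2*B)) = (2*B)*(1/(2*B)) = 1)
w(u(6, 5))**2 = 1**2 = 1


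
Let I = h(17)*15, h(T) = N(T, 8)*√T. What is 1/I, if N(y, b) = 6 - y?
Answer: -√17/2805 ≈ -0.0014699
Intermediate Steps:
h(T) = √T*(6 - T) (h(T) = (6 - T)*√T = √T*(6 - T))
I = -165*√17 (I = (√17*(6 - 1*17))*15 = (√17*(6 - 17))*15 = (√17*(-11))*15 = -11*√17*15 = -165*√17 ≈ -680.31)
1/I = 1/(-165*√17) = -√17/2805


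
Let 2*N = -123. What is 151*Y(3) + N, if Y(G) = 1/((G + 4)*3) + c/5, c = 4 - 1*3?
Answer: -5063/210 ≈ -24.110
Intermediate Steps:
c = 1 (c = 4 - 3 = 1)
N = -123/2 (N = (½)*(-123) = -123/2 ≈ -61.500)
Y(G) = ⅕ + 1/(3*(4 + G)) (Y(G) = 1/((G + 4)*3) + 1/5 = (⅓)/(4 + G) + 1*(⅕) = 1/(3*(4 + G)) + ⅕ = ⅕ + 1/(3*(4 + G)))
151*Y(3) + N = 151*((17 + 3*3)/(15*(4 + 3))) - 123/2 = 151*((1/15)*(17 + 9)/7) - 123/2 = 151*((1/15)*(⅐)*26) - 123/2 = 151*(26/105) - 123/2 = 3926/105 - 123/2 = -5063/210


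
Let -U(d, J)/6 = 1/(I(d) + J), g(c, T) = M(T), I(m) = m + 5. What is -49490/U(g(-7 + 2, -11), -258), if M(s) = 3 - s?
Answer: -5914055/3 ≈ -1.9714e+6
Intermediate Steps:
I(m) = 5 + m
g(c, T) = 3 - T
U(d, J) = -6/(5 + J + d) (U(d, J) = -6/((5 + d) + J) = -6/(5 + J + d))
-49490/U(g(-7 + 2, -11), -258) = -49490/((-6/(5 - 258 + (3 - 1*(-11))))) = -49490/((-6/(5 - 258 + (3 + 11)))) = -49490/((-6/(5 - 258 + 14))) = -49490/((-6/(-239))) = -49490/((-6*(-1/239))) = -49490/6/239 = -49490*239/6 = -5914055/3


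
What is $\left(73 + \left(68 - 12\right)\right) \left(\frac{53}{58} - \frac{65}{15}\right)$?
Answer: $- \frac{25585}{58} \approx -441.12$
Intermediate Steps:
$\left(73 + \left(68 - 12\right)\right) \left(\frac{53}{58} - \frac{65}{15}\right) = \left(73 + 56\right) \left(53 \cdot \frac{1}{58} - \frac{13}{3}\right) = 129 \left(\frac{53}{58} - \frac{13}{3}\right) = 129 \left(- \frac{595}{174}\right) = - \frac{25585}{58}$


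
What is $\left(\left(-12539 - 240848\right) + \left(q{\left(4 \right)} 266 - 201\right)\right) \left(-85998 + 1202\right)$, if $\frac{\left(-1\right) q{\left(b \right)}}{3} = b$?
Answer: $21773916880$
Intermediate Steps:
$q{\left(b \right)} = - 3 b$
$\left(\left(-12539 - 240848\right) + \left(q{\left(4 \right)} 266 - 201\right)\right) \left(-85998 + 1202\right) = \left(\left(-12539 - 240848\right) + \left(\left(-3\right) 4 \cdot 266 - 201\right)\right) \left(-85998 + 1202\right) = \left(-253387 - 3393\right) \left(-84796\right) = \left(-256780\right) \left(-84796\right) = 21773916880$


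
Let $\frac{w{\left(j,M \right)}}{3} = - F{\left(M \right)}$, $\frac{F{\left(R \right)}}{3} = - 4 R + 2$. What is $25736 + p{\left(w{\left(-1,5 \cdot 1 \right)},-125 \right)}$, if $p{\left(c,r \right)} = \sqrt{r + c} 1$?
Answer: $25736 + \sqrt{37} \approx 25742.0$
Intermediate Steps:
$F{\left(R \right)} = 6 - 12 R$ ($F{\left(R \right)} = 3 \left(- 4 R + 2\right) = 3 \left(2 - 4 R\right) = 6 - 12 R$)
$w{\left(j,M \right)} = -18 + 36 M$ ($w{\left(j,M \right)} = 3 \left(- (6 - 12 M)\right) = 3 \left(-6 + 12 M\right) = -18 + 36 M$)
$p{\left(c,r \right)} = \sqrt{c + r}$ ($p{\left(c,r \right)} = \sqrt{c + r} 1 = \sqrt{c + r}$)
$25736 + p{\left(w{\left(-1,5 \cdot 1 \right)},-125 \right)} = 25736 + \sqrt{\left(-18 + 36 \cdot 5 \cdot 1\right) - 125} = 25736 + \sqrt{\left(-18 + 36 \cdot 5\right) - 125} = 25736 + \sqrt{\left(-18 + 180\right) - 125} = 25736 + \sqrt{162 - 125} = 25736 + \sqrt{37}$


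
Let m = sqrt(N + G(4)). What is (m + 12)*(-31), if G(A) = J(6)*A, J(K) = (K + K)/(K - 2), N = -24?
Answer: -372 - 62*I*sqrt(3) ≈ -372.0 - 107.39*I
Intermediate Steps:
J(K) = 2*K/(-2 + K) (J(K) = (2*K)/(-2 + K) = 2*K/(-2 + K))
G(A) = 3*A (G(A) = (2*6/(-2 + 6))*A = (2*6/4)*A = (2*6*(1/4))*A = 3*A)
m = 2*I*sqrt(3) (m = sqrt(-24 + 3*4) = sqrt(-24 + 12) = sqrt(-12) = 2*I*sqrt(3) ≈ 3.4641*I)
(m + 12)*(-31) = (2*I*sqrt(3) + 12)*(-31) = (12 + 2*I*sqrt(3))*(-31) = -372 - 62*I*sqrt(3)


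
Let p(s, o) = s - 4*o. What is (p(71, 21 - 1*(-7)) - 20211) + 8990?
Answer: -11262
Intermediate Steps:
(p(71, 21 - 1*(-7)) - 20211) + 8990 = ((71 - 4*(21 - 1*(-7))) - 20211) + 8990 = ((71 - 4*(21 + 7)) - 20211) + 8990 = ((71 - 4*28) - 20211) + 8990 = ((71 - 112) - 20211) + 8990 = (-41 - 20211) + 8990 = -20252 + 8990 = -11262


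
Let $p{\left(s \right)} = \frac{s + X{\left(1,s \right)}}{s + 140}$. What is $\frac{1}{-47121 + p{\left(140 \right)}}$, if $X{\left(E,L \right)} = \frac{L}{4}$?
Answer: $- \frac{8}{376963} \approx -2.1222 \cdot 10^{-5}$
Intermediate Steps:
$X{\left(E,L \right)} = \frac{L}{4}$ ($X{\left(E,L \right)} = L \frac{1}{4} = \frac{L}{4}$)
$p{\left(s \right)} = \frac{5 s}{4 \left(140 + s\right)}$ ($p{\left(s \right)} = \frac{s + \frac{s}{4}}{s + 140} = \frac{\frac{5}{4} s}{140 + s} = \frac{5 s}{4 \left(140 + s\right)}$)
$\frac{1}{-47121 + p{\left(140 \right)}} = \frac{1}{-47121 + \frac{5}{4} \cdot 140 \frac{1}{140 + 140}} = \frac{1}{-47121 + \frac{5}{4} \cdot 140 \cdot \frac{1}{280}} = \frac{1}{-47121 + \frac{5}{8}} = \frac{1}{- \frac{376963}{8}} = - \frac{8}{376963}$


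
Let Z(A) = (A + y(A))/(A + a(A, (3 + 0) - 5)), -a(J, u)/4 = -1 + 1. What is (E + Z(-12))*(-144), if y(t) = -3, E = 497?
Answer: -71748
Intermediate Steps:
a(J, u) = 0 (a(J, u) = -4*(-1 + 1) = -4*0 = 0)
Z(A) = (-3 + A)/A (Z(A) = (A - 3)/(A + 0) = (-3 + A)/A)
(E + Z(-12))*(-144) = (497 + (-3 - 12)/(-12))*(-144) = (497 - 1/12*(-15))*(-144) = (497 + 5/4)*(-144) = (1993/4)*(-144) = -71748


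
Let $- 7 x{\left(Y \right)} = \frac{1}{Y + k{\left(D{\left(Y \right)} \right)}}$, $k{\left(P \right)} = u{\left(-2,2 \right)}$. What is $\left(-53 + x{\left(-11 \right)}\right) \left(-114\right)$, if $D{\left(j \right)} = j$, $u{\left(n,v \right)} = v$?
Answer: $\frac{126844}{21} \approx 6040.2$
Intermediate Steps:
$k{\left(P \right)} = 2$
$x{\left(Y \right)} = - \frac{1}{7 \left(2 + Y\right)}$ ($x{\left(Y \right)} = - \frac{1}{7 \left(Y + 2\right)} = - \frac{1}{7 \left(2 + Y\right)}$)
$\left(-53 + x{\left(-11 \right)}\right) \left(-114\right) = \left(-53 - \frac{1}{14 + 7 \left(-11\right)}\right) \left(-114\right) = \left(-53 - \frac{1}{14 - 77}\right) \left(-114\right) = \left(-53 - \frac{1}{-63}\right) \left(-114\right) = \left(-53 - - \frac{1}{63}\right) \left(-114\right) = \left(-53 + \frac{1}{63}\right) \left(-114\right) = \left(- \frac{3338}{63}\right) \left(-114\right) = \frac{126844}{21}$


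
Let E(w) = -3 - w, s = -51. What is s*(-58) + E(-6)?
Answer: 2961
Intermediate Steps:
s*(-58) + E(-6) = -51*(-58) + (-3 - 1*(-6)) = 2958 + (-3 + 6) = 2958 + 3 = 2961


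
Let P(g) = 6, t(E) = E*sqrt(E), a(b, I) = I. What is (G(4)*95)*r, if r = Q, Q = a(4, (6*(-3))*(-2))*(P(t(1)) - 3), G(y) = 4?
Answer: 41040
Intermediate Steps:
t(E) = E**(3/2)
Q = 108 (Q = ((6*(-3))*(-2))*(6 - 3) = -18*(-2)*3 = 36*3 = 108)
r = 108
(G(4)*95)*r = (4*95)*108 = 380*108 = 41040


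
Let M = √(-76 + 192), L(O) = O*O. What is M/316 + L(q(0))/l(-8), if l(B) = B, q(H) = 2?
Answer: -½ + √29/158 ≈ -0.46592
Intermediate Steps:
L(O) = O²
M = 2*√29 (M = √116 = 2*√29 ≈ 10.770)
M/316 + L(q(0))/l(-8) = (2*√29)/316 + 2²/(-8) = (2*√29)*(1/316) + 4*(-⅛) = √29/158 - ½ = -½ + √29/158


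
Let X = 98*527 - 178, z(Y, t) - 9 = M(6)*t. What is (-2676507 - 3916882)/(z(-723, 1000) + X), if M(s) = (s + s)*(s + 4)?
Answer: -6593389/171477 ≈ -38.451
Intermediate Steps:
M(s) = 2*s*(4 + s) (M(s) = (2*s)*(4 + s) = 2*s*(4 + s))
z(Y, t) = 9 + 120*t (z(Y, t) = 9 + (2*6*(4 + 6))*t = 9 + (2*6*10)*t = 9 + 120*t)
X = 51468 (X = 51646 - 178 = 51468)
(-2676507 - 3916882)/(z(-723, 1000) + X) = (-2676507 - 3916882)/((9 + 120*1000) + 51468) = -6593389/((9 + 120000) + 51468) = -6593389/(120009 + 51468) = -6593389/171477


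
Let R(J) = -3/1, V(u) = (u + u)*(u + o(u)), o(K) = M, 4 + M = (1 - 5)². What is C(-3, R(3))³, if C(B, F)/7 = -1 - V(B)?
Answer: 51064811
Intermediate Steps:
M = 12 (M = -4 + (1 - 5)² = -4 + (-4)² = -4 + 16 = 12)
o(K) = 12
V(u) = 2*u*(12 + u) (V(u) = (u + u)*(u + 12) = (2*u)*(12 + u) = 2*u*(12 + u))
R(J) = -3 (R(J) = -3*1 = -3)
C(B, F) = -7 - 14*B*(12 + B) (C(B, F) = 7*(-1 - 2*B*(12 + B)) = -7 - 14*B*(12 + B))
C(-3, R(3))³ = (-7 - 14*(-3)*(12 - 3))³ = (-7 - 14*(-3)*9)³ = (-7 + 378)³ = 371³ = 51064811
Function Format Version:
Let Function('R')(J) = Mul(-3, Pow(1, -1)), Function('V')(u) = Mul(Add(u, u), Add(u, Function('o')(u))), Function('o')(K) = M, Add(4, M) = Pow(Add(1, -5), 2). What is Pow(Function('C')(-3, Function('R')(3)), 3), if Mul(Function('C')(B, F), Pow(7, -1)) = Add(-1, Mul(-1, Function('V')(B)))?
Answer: 51064811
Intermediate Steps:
M = 12 (M = Add(-4, Pow(Add(1, -5), 2)) = Add(-4, Pow(-4, 2)) = Add(-4, 16) = 12)
Function('o')(K) = 12
Function('V')(u) = Mul(2, u, Add(12, u)) (Function('V')(u) = Mul(Add(u, u), Add(u, 12)) = Mul(Mul(2, u), Add(12, u)) = Mul(2, u, Add(12, u)))
Function('R')(J) = -3 (Function('R')(J) = Mul(-3, 1) = -3)
Function('C')(B, F) = Add(-7, Mul(-14, B, Add(12, B))) (Function('C')(B, F) = Mul(7, Add(-1, Mul(-1, Mul(2, B, Add(12, B))))) = Mul(7, Add(-1, Mul(-2, B, Add(12, B)))) = Add(-7, Mul(-14, B, Add(12, B))))
Pow(Function('C')(-3, Function('R')(3)), 3) = Pow(Add(-7, Mul(-14, -3, Add(12, -3))), 3) = Pow(Add(-7, Mul(-14, -3, 9)), 3) = Pow(Add(-7, 378), 3) = Pow(371, 3) = 51064811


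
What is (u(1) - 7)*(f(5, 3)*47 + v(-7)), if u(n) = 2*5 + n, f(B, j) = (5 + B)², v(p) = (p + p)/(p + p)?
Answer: 18804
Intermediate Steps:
v(p) = 1 (v(p) = (2*p)/((2*p)) = (2*p)*(1/(2*p)) = 1)
u(n) = 10 + n
(u(1) - 7)*(f(5, 3)*47 + v(-7)) = ((10 + 1) - 7)*((5 + 5)²*47 + 1) = (11 - 7)*(10²*47 + 1) = 4*(100*47 + 1) = 4*(4700 + 1) = 4*4701 = 18804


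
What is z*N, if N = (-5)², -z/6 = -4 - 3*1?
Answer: 1050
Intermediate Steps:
z = 42 (z = -6*(-4 - 3*1) = -6*(-4 - 3) = -6*(-7) = 42)
N = 25
z*N = 42*25 = 1050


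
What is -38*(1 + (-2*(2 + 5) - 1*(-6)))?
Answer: 266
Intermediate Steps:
-38*(1 + (-2*(2 + 5) - 1*(-6))) = -38*(1 + (-2*7 + 6)) = -38*(1 + (-14 + 6)) = -38*(1 - 8) = -38*(-7) = 266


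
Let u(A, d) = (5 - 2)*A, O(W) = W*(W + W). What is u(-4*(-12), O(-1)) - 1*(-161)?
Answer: 305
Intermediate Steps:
O(W) = 2*W² (O(W) = W*(2*W) = 2*W²)
u(A, d) = 3*A
u(-4*(-12), O(-1)) - 1*(-161) = 3*(-4*(-12)) - 1*(-161) = 3*48 + 161 = 144 + 161 = 305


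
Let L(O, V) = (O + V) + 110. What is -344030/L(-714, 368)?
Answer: 172015/118 ≈ 1457.8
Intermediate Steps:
L(O, V) = 110 + O + V
-344030/L(-714, 368) = -344030/(110 - 714 + 368) = -344030/(-236) = -344030*(-1/236) = 172015/118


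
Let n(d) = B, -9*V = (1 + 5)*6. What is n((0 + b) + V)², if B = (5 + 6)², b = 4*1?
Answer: 14641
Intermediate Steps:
V = -4 (V = -(1 + 5)*6/9 = -2*6/3 = -⅑*36 = -4)
b = 4
B = 121 (B = 11² = 121)
n(d) = 121
n((0 + b) + V)² = 121² = 14641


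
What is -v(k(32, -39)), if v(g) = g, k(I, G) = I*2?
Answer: -64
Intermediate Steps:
k(I, G) = 2*I
-v(k(32, -39)) = -2*32 = -1*64 = -64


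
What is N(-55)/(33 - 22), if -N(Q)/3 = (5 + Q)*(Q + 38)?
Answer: -2550/11 ≈ -231.82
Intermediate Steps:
N(Q) = -3*(5 + Q)*(38 + Q) (N(Q) = -3*(5 + Q)*(Q + 38) = -3*(5 + Q)*(38 + Q))
N(-55)/(33 - 22) = (-570 - 129*(-55) - 3*(-55)**2)/(33 - 22) = (-570 + 7095 - 3*3025)/11 = (-570 + 7095 - 9075)/11 = (1/11)*(-2550) = -2550/11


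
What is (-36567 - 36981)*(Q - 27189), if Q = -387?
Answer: 2028159648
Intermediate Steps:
(-36567 - 36981)*(Q - 27189) = (-36567 - 36981)*(-387 - 27189) = -73548*(-27576) = 2028159648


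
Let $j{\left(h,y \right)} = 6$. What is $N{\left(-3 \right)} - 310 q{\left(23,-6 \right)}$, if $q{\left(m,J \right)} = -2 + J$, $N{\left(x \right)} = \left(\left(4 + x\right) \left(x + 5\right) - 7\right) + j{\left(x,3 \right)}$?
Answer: $2481$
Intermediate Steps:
$N{\left(x \right)} = -1 + \left(4 + x\right) \left(5 + x\right)$ ($N{\left(x \right)} = \left(\left(4 + x\right) \left(x + 5\right) - 7\right) + 6 = \left(\left(4 + x\right) \left(5 + x\right) - 7\right) + 6 = \left(-7 + \left(4 + x\right) \left(5 + x\right)\right) + 6 = -1 + \left(4 + x\right) \left(5 + x\right)$)
$N{\left(-3 \right)} - 310 q{\left(23,-6 \right)} = \left(19 + \left(-3\right)^{2} + 9 \left(-3\right)\right) - 310 \left(-2 - 6\right) = \left(19 + 9 - 27\right) - -2480 = 1 + 2480 = 2481$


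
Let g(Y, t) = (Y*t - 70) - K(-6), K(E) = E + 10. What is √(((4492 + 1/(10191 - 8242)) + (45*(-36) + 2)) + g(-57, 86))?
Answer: I*√7984657353/1949 ≈ 45.848*I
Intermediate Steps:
K(E) = 10 + E
g(Y, t) = -74 + Y*t (g(Y, t) = (Y*t - 70) - (10 - 6) = (-70 + Y*t) - 1*4 = (-70 + Y*t) - 4 = -74 + Y*t)
√(((4492 + 1/(10191 - 8242)) + (45*(-36) + 2)) + g(-57, 86)) = √(((4492 + 1/(10191 - 8242)) + (45*(-36) + 2)) + (-74 - 57*86)) = √(((4492 + 1/1949) + (-1620 + 2)) + (-74 - 4902)) = √(((4492 + 1/1949) - 1618) - 4976) = √((8754909/1949 - 1618) - 4976) = √(5601427/1949 - 4976) = √(-4096797/1949) = I*√7984657353/1949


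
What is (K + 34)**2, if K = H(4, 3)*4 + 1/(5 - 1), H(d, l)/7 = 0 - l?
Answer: 39601/16 ≈ 2475.1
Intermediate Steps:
H(d, l) = -7*l (H(d, l) = 7*(0 - l) = 7*(-l) = -7*l)
K = -335/4 (K = -7*3*4 + 1/(5 - 1) = -21*4 + 1/4 = -84 + 1/4 = -335/4 ≈ -83.750)
(K + 34)**2 = (-335/4 + 34)**2 = (-199/4)**2 = 39601/16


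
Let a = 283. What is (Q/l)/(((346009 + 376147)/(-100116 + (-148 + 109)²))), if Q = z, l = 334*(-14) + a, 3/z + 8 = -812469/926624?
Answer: -2979146520/283638152164489 ≈ -1.0503e-5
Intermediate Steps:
z = -2779872/8225461 (z = 3/(-8 - 812469/926624) = 3/(-8225461/926624) = 3*(-926624/8225461) = -2779872/8225461 ≈ -0.33796)
l = -4393 (l = 334*(-14) + 283 = -4676 + 283 = -4393)
Q = -2779872/8225461 ≈ -0.33796
(Q/l)/(((346009 + 376147)/(-100116 + (-148 + 109)²))) = (-2779872/8225461/(-4393))/(((346009 + 376147)/(-100116 + (-148 + 109)²))) = (-2779872/8225461*(-1/4393))/((722156/(-100116 + (-39)²))) = 120864/(1571063051*((722156/(-100116 + 1521)))) = 120864/(1571063051*((722156/(-98595)))) = 120864/(1571063051*((722156*(-1/98595)))) = 120864/(1571063051*(-722156/98595)) = (120864/1571063051)*(-98595/722156) = -2979146520/283638152164489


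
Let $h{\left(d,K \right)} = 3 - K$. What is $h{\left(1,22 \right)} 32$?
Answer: $-608$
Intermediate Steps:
$h{\left(1,22 \right)} 32 = \left(3 - 22\right) 32 = \left(-19\right) 32 = -608$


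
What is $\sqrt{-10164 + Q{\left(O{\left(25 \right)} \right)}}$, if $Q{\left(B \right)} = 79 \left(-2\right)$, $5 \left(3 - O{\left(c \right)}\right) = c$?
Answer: $i \sqrt{10322} \approx 101.6 i$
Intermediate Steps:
$O{\left(c \right)} = 3 - \frac{c}{5}$
$Q{\left(B \right)} = -158$
$\sqrt{-10164 + Q{\left(O{\left(25 \right)} \right)}} = \sqrt{-10164 - 158} = \sqrt{-10322} = i \sqrt{10322}$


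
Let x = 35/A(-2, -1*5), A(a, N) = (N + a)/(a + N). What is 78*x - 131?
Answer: 2599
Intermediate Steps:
A(a, N) = 1 (A(a, N) = (N + a)/(N + a) = 1)
x = 35 (x = 35/1 = 35*1 = 35)
78*x - 131 = 78*35 - 131 = 2730 - 131 = 2599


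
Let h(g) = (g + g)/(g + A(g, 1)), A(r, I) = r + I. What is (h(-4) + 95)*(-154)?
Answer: -14806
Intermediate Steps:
A(r, I) = I + r
h(g) = 2*g/(1 + 2*g) (h(g) = (g + g)/(g + (1 + g)) = (2*g)/(1 + 2*g) = 2*g/(1 + 2*g))
(h(-4) + 95)*(-154) = (2*(-4)/(1 + 2*(-4)) + 95)*(-154) = (2*(-4)/(1 - 8) + 95)*(-154) = (2*(-4)/(-7) + 95)*(-154) = (2*(-4)*(-⅐) + 95)*(-154) = (8/7 + 95)*(-154) = (673/7)*(-154) = -14806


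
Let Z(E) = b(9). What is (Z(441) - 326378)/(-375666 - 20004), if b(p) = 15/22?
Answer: 7180301/8704740 ≈ 0.82487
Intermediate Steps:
b(p) = 15/22 (b(p) = 15*(1/22) = 15/22)
Z(E) = 15/22
(Z(441) - 326378)/(-375666 - 20004) = (15/22 - 326378)/(-375666 - 20004) = -7180301/22/(-395670) = -7180301/22*(-1/395670) = 7180301/8704740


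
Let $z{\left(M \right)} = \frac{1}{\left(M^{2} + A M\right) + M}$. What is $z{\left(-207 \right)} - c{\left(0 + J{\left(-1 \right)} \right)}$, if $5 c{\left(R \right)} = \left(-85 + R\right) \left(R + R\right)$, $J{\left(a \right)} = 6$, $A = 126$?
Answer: $\frac{3139777}{16560} \approx 189.6$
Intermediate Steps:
$c{\left(R \right)} = \frac{2 R \left(-85 + R\right)}{5}$ ($c{\left(R \right)} = \frac{\left(-85 + R\right) \left(R + R\right)}{5} = \frac{\left(-85 + R\right) 2 R}{5} = \frac{2 R \left(-85 + R\right)}{5}$)
$z{\left(M \right)} = \frac{1}{M^{2} + 127 M}$ ($z{\left(M \right)} = \frac{1}{\left(M^{2} + 126 M\right) + M} = \frac{1}{M^{2} + 127 M}$)
$z{\left(-207 \right)} - c{\left(0 + J{\left(-1 \right)} \right)} = \frac{1}{\left(-207\right) \left(127 - 207\right)} - \frac{2 \left(0 + 6\right) \left(-85 + \left(0 + 6\right)\right)}{5} = - \frac{1}{207 \left(-80\right)} - \frac{2}{5} \cdot 6 \left(-85 + 6\right) = \left(- \frac{1}{207}\right) \left(- \frac{1}{80}\right) - \frac{2}{5} \cdot 6 \left(-79\right) = \frac{1}{16560} - - \frac{948}{5} = \frac{1}{16560} + \frac{948}{5} = \frac{3139777}{16560}$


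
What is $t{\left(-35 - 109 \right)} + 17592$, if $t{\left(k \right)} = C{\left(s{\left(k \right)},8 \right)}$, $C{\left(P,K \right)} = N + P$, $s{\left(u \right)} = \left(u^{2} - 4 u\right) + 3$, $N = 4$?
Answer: $38911$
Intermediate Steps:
$s{\left(u \right)} = 3 + u^{2} - 4 u$
$C{\left(P,K \right)} = 4 + P$
$t{\left(k \right)} = 7 + k^{2} - 4 k$ ($t{\left(k \right)} = 4 + \left(3 + k^{2} - 4 k\right) = 7 + k^{2} - 4 k$)
$t{\left(-35 - 109 \right)} + 17592 = \left(7 + \left(-35 - 109\right)^{2} - 4 \left(-35 - 109\right)\right) + 17592 = \left(7 + \left(-144\right)^{2} - -576\right) + 17592 = \left(7 + 20736 + 576\right) + 17592 = 21319 + 17592 = 38911$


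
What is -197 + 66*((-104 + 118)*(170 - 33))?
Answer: 126391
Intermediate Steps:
-197 + 66*((-104 + 118)*(170 - 33)) = -197 + 66*(14*137) = -197 + 66*1918 = -197 + 126588 = 126391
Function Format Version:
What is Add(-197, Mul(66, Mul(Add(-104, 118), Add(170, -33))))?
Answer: 126391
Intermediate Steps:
Add(-197, Mul(66, Mul(Add(-104, 118), Add(170, -33)))) = Add(-197, Mul(66, Mul(14, 137))) = Add(-197, Mul(66, 1918)) = Add(-197, 126588) = 126391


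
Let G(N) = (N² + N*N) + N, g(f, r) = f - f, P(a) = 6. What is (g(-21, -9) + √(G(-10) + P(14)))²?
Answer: 196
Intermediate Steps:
g(f, r) = 0
G(N) = N + 2*N² (G(N) = (N² + N²) + N = 2*N² + N = N + 2*N²)
(g(-21, -9) + √(G(-10) + P(14)))² = (0 + √(-10*(1 + 2*(-10)) + 6))² = (0 + √(-10*(1 - 20) + 6))² = (0 + √(-10*(-19) + 6))² = (0 + √(190 + 6))² = (0 + √196)² = (0 + 14)² = 14² = 196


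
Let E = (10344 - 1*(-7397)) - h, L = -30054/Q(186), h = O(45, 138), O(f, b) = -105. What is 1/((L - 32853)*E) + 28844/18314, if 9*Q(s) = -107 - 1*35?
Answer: 565535260717693/359076853997040 ≈ 1.5750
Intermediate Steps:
h = -105
Q(s) = -142/9 (Q(s) = (-107 - 1*35)/9 = (-107 - 35)/9 = (⅑)*(-142) = -142/9)
L = 135243/71 (L = -30054/(-142/9) = -30054*(-9/142) = 135243/71 ≈ 1904.8)
E = 17846 (E = (10344 - 1*(-7397)) - 1*(-105) = (10344 + 7397) + 105 = 17741 + 105 = 17846)
1/((L - 32853)*E) + 28844/18314 = 1/((135243/71 - 32853)*17846) + 28844/18314 = (1/17846)/(-2197320/71) + 28844*(1/18314) = -71/2197320*1/17846 + 14422/9157 = -71/39213372720 + 14422/9157 = 565535260717693/359076853997040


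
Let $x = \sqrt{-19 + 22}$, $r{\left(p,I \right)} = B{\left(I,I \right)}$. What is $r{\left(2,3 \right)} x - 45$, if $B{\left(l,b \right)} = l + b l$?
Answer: $-45 + 12 \sqrt{3} \approx -24.215$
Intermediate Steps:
$r{\left(p,I \right)} = I \left(1 + I\right)$
$x = \sqrt{3} \approx 1.732$
$r{\left(2,3 \right)} x - 45 = 3 \left(1 + 3\right) \sqrt{3} - 45 = 3 \cdot 4 \sqrt{3} - 45 = 12 \sqrt{3} - 45 = -45 + 12 \sqrt{3}$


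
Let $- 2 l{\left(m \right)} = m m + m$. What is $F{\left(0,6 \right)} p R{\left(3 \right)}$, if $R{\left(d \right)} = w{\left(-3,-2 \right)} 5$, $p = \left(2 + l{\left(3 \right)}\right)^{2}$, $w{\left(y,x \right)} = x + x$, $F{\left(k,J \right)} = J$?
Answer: $-1920$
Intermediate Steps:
$l{\left(m \right)} = - \frac{m}{2} - \frac{m^{2}}{2}$ ($l{\left(m \right)} = - \frac{m m + m}{2} = - \frac{m^{2} + m}{2} = - \frac{m + m^{2}}{2} = - \frac{m}{2} - \frac{m^{2}}{2}$)
$w{\left(y,x \right)} = 2 x$
$p = 16$ ($p = \left(2 - \frac{3 \left(1 + 3\right)}{2}\right)^{2} = \left(2 - \frac{3}{2} \cdot 4\right)^{2} = \left(2 - 6\right)^{2} = \left(-4\right)^{2} = 16$)
$R{\left(d \right)} = -20$ ($R{\left(d \right)} = 2 \left(-2\right) 5 = \left(-4\right) 5 = -20$)
$F{\left(0,6 \right)} p R{\left(3 \right)} = 6 \cdot 16 \left(-20\right) = 96 \left(-20\right) = -1920$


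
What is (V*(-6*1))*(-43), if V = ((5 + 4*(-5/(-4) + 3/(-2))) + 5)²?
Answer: 20898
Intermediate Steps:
V = 81 (V = ((5 + 4*(-5*(-¼) + 3*(-½))) + 5)² = ((5 + 4*(5/4 - 3/2)) + 5)² = ((5 + 4*(-¼)) + 5)² = ((5 - 1) + 5)² = (4 + 5)² = 9² = 81)
(V*(-6*1))*(-43) = (81*(-6*1))*(-43) = (81*(-6))*(-43) = -486*(-43) = 20898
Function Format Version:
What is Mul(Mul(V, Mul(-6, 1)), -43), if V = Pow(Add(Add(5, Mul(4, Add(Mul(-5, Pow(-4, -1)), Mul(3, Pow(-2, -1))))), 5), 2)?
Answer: 20898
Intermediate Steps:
V = 81 (V = Pow(Add(Add(5, Mul(4, Add(Mul(-5, Rational(-1, 4)), Mul(3, Rational(-1, 2))))), 5), 2) = Pow(Add(Add(5, Mul(4, Add(Rational(5, 4), Rational(-3, 2)))), 5), 2) = Pow(Add(Add(5, Mul(4, Rational(-1, 4))), 5), 2) = Pow(Add(Add(5, -1), 5), 2) = Pow(Add(4, 5), 2) = Pow(9, 2) = 81)
Mul(Mul(V, Mul(-6, 1)), -43) = Mul(Mul(81, Mul(-6, 1)), -43) = Mul(Mul(81, -6), -43) = Mul(-486, -43) = 20898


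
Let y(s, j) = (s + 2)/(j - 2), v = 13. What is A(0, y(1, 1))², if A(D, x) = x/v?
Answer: 9/169 ≈ 0.053254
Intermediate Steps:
y(s, j) = (2 + s)/(-2 + j)
A(D, x) = x/13
A(0, y(1, 1))² = (((2 + 1)/(-2 + 1))/13)² = ((3/(-1))/13)² = ((-1*3)/13)² = ((1/13)*(-3))² = (-3/13)² = 9/169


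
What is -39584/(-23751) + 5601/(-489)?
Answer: -37890925/3871413 ≈ -9.7874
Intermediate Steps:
-39584/(-23751) + 5601/(-489) = -39584*(-1/23751) + 5601*(-1/489) = 39584/23751 - 1867/163 = -37890925/3871413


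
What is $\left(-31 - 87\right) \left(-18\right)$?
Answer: $2124$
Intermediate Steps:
$\left(-31 - 87\right) \left(-18\right) = \left(-118\right) \left(-18\right) = 2124$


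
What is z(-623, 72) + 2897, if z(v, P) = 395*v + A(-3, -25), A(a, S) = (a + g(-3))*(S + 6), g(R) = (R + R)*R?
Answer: -243473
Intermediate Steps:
g(R) = 2*R² (g(R) = (2*R)*R = 2*R²)
A(a, S) = (6 + S)*(18 + a) (A(a, S) = (a + 2*(-3)²)*(S + 6) = (a + 2*9)*(6 + S) = (a + 18)*(6 + S) = (18 + a)*(6 + S) = (6 + S)*(18 + a))
z(v, P) = -285 + 395*v (z(v, P) = 395*v + (108 + 6*(-3) + 18*(-25) - 25*(-3)) = 395*v + (108 - 18 - 450 + 75) = 395*v - 285 = -285 + 395*v)
z(-623, 72) + 2897 = (-285 + 395*(-623)) + 2897 = (-285 - 246085) + 2897 = -246370 + 2897 = -243473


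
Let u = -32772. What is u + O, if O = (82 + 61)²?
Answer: -12323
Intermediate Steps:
O = 20449 (O = 143² = 20449)
u + O = -32772 + 20449 = -12323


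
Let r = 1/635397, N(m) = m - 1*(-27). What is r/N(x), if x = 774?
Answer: 1/508952997 ≈ 1.9648e-9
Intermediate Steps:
N(m) = 27 + m (N(m) = m + 27 = 27 + m)
r = 1/635397 ≈ 1.5738e-6
r/N(x) = 1/(635397*(27 + 774)) = (1/635397)/801 = (1/635397)*(1/801) = 1/508952997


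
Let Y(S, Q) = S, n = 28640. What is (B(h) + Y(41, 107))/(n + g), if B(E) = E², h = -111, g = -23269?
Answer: 12362/5371 ≈ 2.3016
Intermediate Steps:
(B(h) + Y(41, 107))/(n + g) = ((-111)² + 41)/(28640 - 23269) = (12321 + 41)/5371 = 12362*(1/5371) = 12362/5371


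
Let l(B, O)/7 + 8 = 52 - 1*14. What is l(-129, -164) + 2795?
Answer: 3005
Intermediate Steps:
l(B, O) = 210 (l(B, O) = -56 + 7*(52 - 1*14) = -56 + 7*(52 - 14) = -56 + 7*38 = -56 + 266 = 210)
l(-129, -164) + 2795 = 210 + 2795 = 3005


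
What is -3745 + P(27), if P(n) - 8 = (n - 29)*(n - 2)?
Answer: -3787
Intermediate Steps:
P(n) = 8 + (-29 + n)*(-2 + n) (P(n) = 8 + (n - 29)*(n - 2) = 8 + (-29 + n)*(-2 + n))
-3745 + P(27) = -3745 + (66 + 27² - 31*27) = -3745 + (66 + 729 - 837) = -3745 - 42 = -3787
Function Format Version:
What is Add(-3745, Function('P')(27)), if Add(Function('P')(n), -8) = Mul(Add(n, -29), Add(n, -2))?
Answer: -3787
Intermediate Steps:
Function('P')(n) = Add(8, Mul(Add(-29, n), Add(-2, n))) (Function('P')(n) = Add(8, Mul(Add(n, -29), Add(n, -2))) = Add(8, Mul(Add(-29, n), Add(-2, n))))
Add(-3745, Function('P')(27)) = Add(-3745, Add(66, Pow(27, 2), Mul(-31, 27))) = Add(-3745, Add(66, 729, -837)) = Add(-3745, -42) = -3787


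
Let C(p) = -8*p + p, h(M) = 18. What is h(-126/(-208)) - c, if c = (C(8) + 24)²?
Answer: -1006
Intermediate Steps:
C(p) = -7*p
c = 1024 (c = (-7*8 + 24)² = (-56 + 24)² = (-32)² = 1024)
h(-126/(-208)) - c = 18 - 1*1024 = 18 - 1024 = -1006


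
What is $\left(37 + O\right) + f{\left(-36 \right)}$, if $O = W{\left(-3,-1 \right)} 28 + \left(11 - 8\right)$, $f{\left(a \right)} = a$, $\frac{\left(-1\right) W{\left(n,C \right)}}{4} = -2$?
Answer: $228$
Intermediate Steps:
$W{\left(n,C \right)} = 8$ ($W{\left(n,C \right)} = \left(-4\right) \left(-2\right) = 8$)
$O = 227$ ($O = 8 \cdot 28 + \left(11 - 8\right) = 224 + 3 = 227$)
$\left(37 + O\right) + f{\left(-36 \right)} = \left(37 + 227\right) - 36 = 264 - 36 = 228$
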